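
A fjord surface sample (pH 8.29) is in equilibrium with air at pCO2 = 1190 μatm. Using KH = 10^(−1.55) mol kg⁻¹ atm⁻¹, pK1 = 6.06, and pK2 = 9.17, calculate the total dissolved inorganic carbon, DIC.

DIC = 6.48 mmol/kg

[CO2*] = KH · pCO2 = 10^(−1.55) × 1190×10^-6 = 3.354×10^-5 mol/kg
α₀ = 1/(1 + K1/[H⁺] + K1K2/[H⁺]²) = 1/(1 + 10^+2.23 + 10^+1.35) = 0.005176
DIC = [CO2*]/α₀ = 3.354×10^-5 / 0.005176 = 6.48 mmol/kg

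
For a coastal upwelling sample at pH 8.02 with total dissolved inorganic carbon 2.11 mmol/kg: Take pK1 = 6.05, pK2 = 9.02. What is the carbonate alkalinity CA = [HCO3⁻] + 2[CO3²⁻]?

CA = 2.28 mmol/kg

CA = [HCO3⁻] + 2[CO3²⁻] = (α₁ + 2α₂)·DIC
At pH 8.02: [H⁺]/K1 = 10^-1.97 = 0.010715, K2/[H⁺] = 10^-1.00 = 0.10000
α₁ = 1/(1 + 0.010715 + 0.10000) = 1/1.1107 = 0.9003; α₂ = α₁·K2/[H⁺] = 0.09003
α₁ + 2α₂ = 1.0804
CA = 1.0804 × 2.11 = 2.28 mmol/kg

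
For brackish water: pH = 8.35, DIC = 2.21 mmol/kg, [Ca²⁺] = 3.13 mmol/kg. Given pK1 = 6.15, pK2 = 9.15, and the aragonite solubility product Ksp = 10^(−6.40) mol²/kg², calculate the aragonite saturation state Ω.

Ω = 2.36

α₂ = 1 / (1 + [H⁺]/K2 + [H⁺]²/(K1K2)) = 1 / (1 + 10^+0.80 + 10^-1.40)
   = 1 / (1 + 6.3096 + 0.039811) = 1/7.3494 = 0.1361
[CO3²⁻] = α₂ × DIC = 0.1361 × 2.21 = 0.3007 mmol/kg
Ksp = 10^(−6.40) = 3.981×10^-7
Ω = [Ca²⁺][CO3²⁻]/Ksp = (3.13×10^-3)(3.007×10^-4) / 3.981×10^-7 = 2.36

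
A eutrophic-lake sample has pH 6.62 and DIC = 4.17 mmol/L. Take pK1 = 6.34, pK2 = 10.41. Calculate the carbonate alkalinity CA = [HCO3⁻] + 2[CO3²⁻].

CA = [HCO3⁻] + 2[CO3²⁻] = (α₁ + 2α₂)·DIC
At pH 6.62: [H⁺]/K1 = 10^-0.28 = 0.52481, K2/[H⁺] = 10^-3.79 = 0.00016218
α₁ = 1/(1 + 0.52481 + 0.00016218) = 1/1.5250 = 0.6558; α₂ = α₁·K2/[H⁺] = 0.0001064
α₁ + 2α₂ = 0.6560
CA = 0.6560 × 4.17 = 2.74 mmol/L

CA = 2.74 mmol/L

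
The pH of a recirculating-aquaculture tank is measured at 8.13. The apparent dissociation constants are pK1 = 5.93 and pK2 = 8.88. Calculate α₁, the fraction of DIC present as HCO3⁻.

α₁ = 0.844

α₁ = 1 / (1 + [H⁺]/K1 + K2/[H⁺]) = 1 / (1 + 10^-2.20 + 10^-0.75)
   = 1 / (1 + 0.0063096 + 0.17783) = 1/1.1841 = 0.8445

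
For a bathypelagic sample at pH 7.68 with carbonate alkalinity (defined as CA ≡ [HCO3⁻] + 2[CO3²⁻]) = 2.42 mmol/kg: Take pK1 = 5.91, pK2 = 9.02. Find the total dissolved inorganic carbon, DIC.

CA = [HCO3⁻] + 2[CO3²⁻] = (α₁ + 2α₂)·DIC
At pH 7.68: [H⁺]/K1 = 10^-1.77 = 0.016982, K2/[H⁺] = 10^-1.34 = 0.045709
α₁ = 1/(1 + 0.016982 + 0.045709) = 1/1.0627 = 0.9410; α₂ = α₁·K2/[H⁺] = 0.04301
α₁ + 2α₂ = 1.0270
DIC = CA / (α₁ + 2α₂) = 2.42 / 1.0270 = 2.36 mmol/kg

DIC = 2.36 mmol/kg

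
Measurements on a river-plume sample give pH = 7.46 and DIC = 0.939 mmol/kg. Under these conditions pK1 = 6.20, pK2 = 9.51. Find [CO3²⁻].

[CO3²⁻] = 7.87 μmol/kg

α₂ = 1 / (1 + [H⁺]/K2 + [H⁺]²/(K1K2)) = 1 / (1 + 10^+2.05 + 10^+0.79)
   = 1 / (1 + 112.20 + 6.1660) = 1/119.37 = 0.008377
[CO3²⁻] = α₂ × DIC = 0.008377 × 0.939 = 0.00787 mmol/kg = 7.87 μmol/kg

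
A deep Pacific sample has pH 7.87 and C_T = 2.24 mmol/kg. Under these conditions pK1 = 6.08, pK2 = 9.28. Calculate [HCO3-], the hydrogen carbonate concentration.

[HCO3⁻] = 2.12 mmol/kg

α₁ = 1 / (1 + [H⁺]/K1 + K2/[H⁺]) = 1 / (1 + 10^-1.79 + 10^-1.41)
   = 1 / (1 + 0.016218 + 0.038905) = 1/1.0551 = 0.9478
[HCO3⁻] = α₁ × DIC = 0.9478 × 2.24 = 2.12 mmol/kg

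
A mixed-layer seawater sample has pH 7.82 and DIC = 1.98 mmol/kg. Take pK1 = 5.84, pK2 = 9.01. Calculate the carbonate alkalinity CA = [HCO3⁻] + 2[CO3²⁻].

CA = [HCO3⁻] + 2[CO3²⁻] = (α₁ + 2α₂)·DIC
At pH 7.82: [H⁺]/K1 = 10^-1.98 = 0.010471, K2/[H⁺] = 10^-1.19 = 0.064565
α₁ = 1/(1 + 0.010471 + 0.064565) = 1/1.0750 = 0.9302; α₂ = α₁·K2/[H⁺] = 0.06006
α₁ + 2α₂ = 1.0503
CA = 1.0503 × 1.98 = 2.08 mmol/kg

CA = 2.08 mmol/kg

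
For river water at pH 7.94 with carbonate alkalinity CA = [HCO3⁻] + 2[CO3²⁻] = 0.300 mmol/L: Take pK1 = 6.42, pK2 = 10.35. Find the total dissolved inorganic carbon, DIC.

CA = [HCO3⁻] + 2[CO3²⁻] = (α₁ + 2α₂)·DIC
At pH 7.94: [H⁺]/K1 = 10^-1.52 = 0.030200, K2/[H⁺] = 10^-2.41 = 0.0038905
α₁ = 1/(1 + 0.030200 + 0.0038905) = 1/1.0341 = 0.9670; α₂ = α₁·K2/[H⁺] = 0.003762
α₁ + 2α₂ = 0.9746
DIC = CA / (α₁ + 2α₂) = 0.300 / 0.9746 = 0.308 mmol/L

DIC = 0.308 mmol/L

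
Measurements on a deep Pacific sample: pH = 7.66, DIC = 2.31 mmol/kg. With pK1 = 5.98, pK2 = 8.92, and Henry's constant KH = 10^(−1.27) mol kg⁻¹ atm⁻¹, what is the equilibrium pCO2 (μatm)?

pCO2 = 835 μatm

α₀ = 1 / (1 + K1/[H⁺] + K1K2/[H⁺]²) = 1 / (1 + 10^+1.68 + 10^+0.42)
   = 1 / (1 + 47.863 + 2.6303) = 1/51.493 = 0.01942
[CO2*] = α₀ × DIC = 0.01942 × 2.31 = 0.04486 mmol/kg
pCO2 = [CO2*]/KH = 4.486×10^-5 / 5.370×10^-2 = 835 μatm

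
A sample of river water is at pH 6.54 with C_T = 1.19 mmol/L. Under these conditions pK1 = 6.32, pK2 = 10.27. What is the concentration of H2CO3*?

[CO2*] = 0.447 mmol/L

α₀ = 1 / (1 + K1/[H⁺] + K1K2/[H⁺]²) = 1 / (1 + 10^+0.22 + 10^-3.51)
   = 1 / (1 + 1.6596 + 0.00030903) = 1/2.6599 = 0.3760
[CO2*] = α₀ × DIC = 0.3760 × 1.19 = 0.447 mmol/L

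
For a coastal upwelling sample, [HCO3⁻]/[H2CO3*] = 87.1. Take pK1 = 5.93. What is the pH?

From K1 = [H⁺][HCO3⁻]/[H2CO3*]:  pH = pK1 + log₁₀([HCO3⁻]/[H2CO3*])
log₁₀(87.1) = +1.940
pH = 5.93 + (+1.940) = 7.87

pH = 7.87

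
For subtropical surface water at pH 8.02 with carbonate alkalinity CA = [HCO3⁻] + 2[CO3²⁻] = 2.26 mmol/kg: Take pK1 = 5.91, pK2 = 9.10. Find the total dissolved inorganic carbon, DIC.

DIC = 2.11 mmol/kg

CA = [HCO3⁻] + 2[CO3²⁻] = (α₁ + 2α₂)·DIC
At pH 8.02: [H⁺]/K1 = 10^-2.11 = 0.0077625, K2/[H⁺] = 10^-1.08 = 0.083176
α₁ = 1/(1 + 0.0077625 + 0.083176) = 1/1.0909 = 0.9166; α₂ = α₁·K2/[H⁺] = 0.07624
α₁ + 2α₂ = 1.0691
DIC = CA / (α₁ + 2α₂) = 2.26 / 1.0691 = 2.11 mmol/kg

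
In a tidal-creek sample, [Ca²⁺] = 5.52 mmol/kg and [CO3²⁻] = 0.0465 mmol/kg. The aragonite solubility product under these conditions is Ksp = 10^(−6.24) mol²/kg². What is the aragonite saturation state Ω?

Ksp = 10^(−6.24) = 5.754×10^-7
Ω = [Ca²⁺][CO3²⁻]/Ksp = (5.52×10^-3)(0.0465×10^-3) / 5.754×10^-7 = 0.446

Ω = 0.446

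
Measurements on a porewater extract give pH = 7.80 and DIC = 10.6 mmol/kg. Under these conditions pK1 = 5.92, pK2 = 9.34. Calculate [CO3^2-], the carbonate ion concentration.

α₂ = 1 / (1 + [H⁺]/K2 + [H⁺]²/(K1K2)) = 1 / (1 + 10^+1.54 + 10^-0.34)
   = 1 / (1 + 34.674 + 0.45709) = 1/36.131 = 0.02768
[CO3²⁻] = α₂ × DIC = 0.02768 × 10.6 = 0.293 mmol/kg

[CO3²⁻] = 0.293 mmol/kg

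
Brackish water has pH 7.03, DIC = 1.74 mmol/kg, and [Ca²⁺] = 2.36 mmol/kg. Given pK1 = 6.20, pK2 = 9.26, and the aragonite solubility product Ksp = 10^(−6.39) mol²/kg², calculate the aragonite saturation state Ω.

Ω = 0.0514

α₂ = 1 / (1 + [H⁺]/K2 + [H⁺]²/(K1K2)) = 1 / (1 + 10^+2.23 + 10^+1.40)
   = 1 / (1 + 169.82 + 25.119) = 1/195.94 = 0.005104
[CO3²⁻] = α₂ × DIC = 0.005104 × 1.74 = 0.008880 mmol/kg = 8.880 μmol/kg
Ksp = 10^(−6.39) = 4.074×10^-7
Ω = [Ca²⁺][CO3²⁻]/Ksp = (2.36×10^-3)(8.880×10^-6) / 4.074×10^-7 = 0.0514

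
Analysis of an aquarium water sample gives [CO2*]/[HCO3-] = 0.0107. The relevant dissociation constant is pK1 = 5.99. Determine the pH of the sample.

pH = 7.96

From K1 = [H⁺][HCO3-]/[CO2*]:  pH = pK1 − log₁₀([CO2*]/[HCO3-])
log₁₀(0.0107) = -1.971
pH = 5.99 − (-1.971) = 7.96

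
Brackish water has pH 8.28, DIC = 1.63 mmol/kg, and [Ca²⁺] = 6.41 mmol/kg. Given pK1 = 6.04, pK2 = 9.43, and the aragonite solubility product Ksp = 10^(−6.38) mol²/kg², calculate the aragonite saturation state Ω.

Ω = 1.65

α₂ = 1 / (1 + [H⁺]/K2 + [H⁺]²/(K1K2)) = 1 / (1 + 10^+1.15 + 10^-1.09)
   = 1 / (1 + 14.125 + 0.081283) = 1/15.207 = 0.06576
[CO3²⁻] = α₂ × DIC = 0.06576 × 1.63 = 0.1072 mmol/kg
Ksp = 10^(−6.38) = 4.169×10^-7
Ω = [Ca²⁺][CO3²⁻]/Ksp = (6.41×10^-3)(1.072×10^-4) / 4.169×10^-7 = 1.65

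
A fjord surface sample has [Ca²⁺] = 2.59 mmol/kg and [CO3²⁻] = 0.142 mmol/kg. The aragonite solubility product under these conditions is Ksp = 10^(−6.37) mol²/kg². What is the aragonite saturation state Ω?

Ω = 0.862

Ksp = 10^(−6.37) = 4.266×10^-7
Ω = [Ca²⁺][CO3²⁻]/Ksp = (2.59×10^-3)(0.142×10^-3) / 4.266×10^-7 = 0.862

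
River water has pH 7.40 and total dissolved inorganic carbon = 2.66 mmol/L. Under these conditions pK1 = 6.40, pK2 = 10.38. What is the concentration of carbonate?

[CO3²⁻] = 2.53 μmol/L

α₂ = 1 / (1 + [H⁺]/K2 + [H⁺]²/(K1K2)) = 1 / (1 + 10^+2.98 + 10^+1.98)
   = 1 / (1 + 954.99 + 95.499) = 1/1051.5 = 0.0009510
[CO3²⁻] = α₂ × DIC = 0.0009510 × 2.66 = 0.00253 mmol/L = 2.53 μmol/L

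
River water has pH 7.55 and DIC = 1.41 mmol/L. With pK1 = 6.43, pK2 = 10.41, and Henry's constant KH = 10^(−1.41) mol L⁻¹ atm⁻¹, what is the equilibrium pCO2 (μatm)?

α₀ = 1 / (1 + K1/[H⁺] + K1K2/[H⁺]²) = 1 / (1 + 10^+1.12 + 10^-1.74)
   = 1 / (1 + 13.183 + 0.018197) = 1/14.201 = 0.07042
[CO2*] = α₀ × DIC = 0.07042 × 1.41 = 0.09929 mmol/L
pCO2 = [CO2*]/KH = 9.929×10^-5 / 3.890×10^-2 = 2550 μatm

pCO2 = 2550 μatm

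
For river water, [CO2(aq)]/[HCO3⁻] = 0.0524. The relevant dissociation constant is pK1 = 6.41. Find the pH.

From K1 = [H⁺][HCO3⁻]/[CO2(aq)]:  pH = pK1 − log₁₀([CO2(aq)]/[HCO3⁻])
log₁₀(0.0524) = -1.281
pH = 6.41 − (-1.281) = 7.69

pH = 7.69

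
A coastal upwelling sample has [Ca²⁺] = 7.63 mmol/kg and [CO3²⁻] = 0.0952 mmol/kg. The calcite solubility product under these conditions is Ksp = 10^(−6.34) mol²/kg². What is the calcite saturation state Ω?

Ω = 1.59

Ksp = 10^(−6.34) = 4.571×10^-7
Ω = [Ca²⁺][CO3²⁻]/Ksp = (7.63×10^-3)(0.0952×10^-3) / 4.571×10^-7 = 1.59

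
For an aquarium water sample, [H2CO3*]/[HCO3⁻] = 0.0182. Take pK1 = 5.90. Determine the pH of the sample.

From K1 = [H⁺][HCO3⁻]/[H2CO3*]:  pH = pK1 − log₁₀([H2CO3*]/[HCO3⁻])
log₁₀(0.0182) = -1.740
pH = 5.90 − (-1.740) = 7.64

pH = 7.64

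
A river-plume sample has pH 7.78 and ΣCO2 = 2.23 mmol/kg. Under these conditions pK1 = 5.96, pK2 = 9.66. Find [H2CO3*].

α₀ = 1 / (1 + K1/[H⁺] + K1K2/[H⁺]²) = 1 / (1 + 10^+1.82 + 10^-0.06)
   = 1 / (1 + 66.069 + 0.87096) = 1/67.940 = 0.01472
[CO2*] = α₀ × DIC = 0.01472 × 2.23 = 0.0328 mmol/kg

[CO2*] = 0.0328 mmol/kg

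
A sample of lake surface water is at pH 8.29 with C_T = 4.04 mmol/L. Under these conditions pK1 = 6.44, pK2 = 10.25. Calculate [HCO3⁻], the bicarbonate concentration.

[HCO3⁻] = 3.94 mmol/L

α₁ = 1 / (1 + [H⁺]/K1 + K2/[H⁺]) = 1 / (1 + 10^-1.85 + 10^-1.96)
   = 1 / (1 + 0.014125 + 0.010965) = 1/1.0251 = 0.9755
[HCO3⁻] = α₁ × DIC = 0.9755 × 4.04 = 3.94 mmol/L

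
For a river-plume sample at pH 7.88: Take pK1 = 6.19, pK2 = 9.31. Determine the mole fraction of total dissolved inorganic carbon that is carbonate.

α₂ = 1 / (1 + [H⁺]/K2 + [H⁺]²/(K1K2)) = 1 / (1 + 10^+1.43 + 10^-0.26)
   = 1 / (1 + 26.915 + 0.54954) = 1/28.465 = 0.03513

α₂ = 0.0351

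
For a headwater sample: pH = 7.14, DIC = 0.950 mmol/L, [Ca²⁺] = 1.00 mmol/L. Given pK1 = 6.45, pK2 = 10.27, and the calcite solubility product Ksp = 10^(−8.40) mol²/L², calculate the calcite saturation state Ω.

α₂ = 1 / (1 + [H⁺]/K2 + [H⁺]²/(K1K2)) = 1 / (1 + 10^+3.13 + 10^+2.44)
   = 1 / (1 + 1349.0 + 275.42) = 1/1625.4 = 0.0006152
[CO3²⁻] = α₂ × DIC = 0.0006152 × 0.950 = 0.0005845 mmol/L = 0.5845 μmol/L
Ksp = 10^(−8.40) = 3.981×10^-9
Ω = [Ca²⁺][CO3²⁻]/Ksp = (1.00×10^-3)(5.845×10^-7) / 3.981×10^-9 = 0.147

Ω = 0.147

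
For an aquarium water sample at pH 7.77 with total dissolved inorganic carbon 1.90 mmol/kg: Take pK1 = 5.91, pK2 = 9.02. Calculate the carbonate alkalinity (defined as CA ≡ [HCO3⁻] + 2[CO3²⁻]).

CA = 1.98 mmol/kg

CA = [HCO3⁻] + 2[CO3²⁻] = (α₁ + 2α₂)·DIC
At pH 7.77: [H⁺]/K1 = 10^-1.86 = 0.013804, K2/[H⁺] = 10^-1.25 = 0.056234
α₁ = 1/(1 + 0.013804 + 0.056234) = 1/1.0700 = 0.9345; α₂ = α₁·K2/[H⁺] = 0.05255
α₁ + 2α₂ = 1.0397
CA = 1.0397 × 1.90 = 1.98 mmol/kg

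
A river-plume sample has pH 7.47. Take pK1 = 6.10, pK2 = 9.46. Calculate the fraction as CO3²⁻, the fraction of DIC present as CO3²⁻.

α₂ = 0.00972

α₂ = 1 / (1 + [H⁺]/K2 + [H⁺]²/(K1K2)) = 1 / (1 + 10^+1.99 + 10^+0.62)
   = 1 / (1 + 97.724 + 4.1687) = 1/102.89 = 0.009719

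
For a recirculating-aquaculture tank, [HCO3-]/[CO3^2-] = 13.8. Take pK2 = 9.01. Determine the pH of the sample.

From K2 = [H⁺][CO3^2-]/[HCO3-]:  pH = pK2 − log₁₀([HCO3-]/[CO3^2-])
log₁₀(13.8) = +1.140
pH = 9.01 − (+1.140) = 7.87

pH = 7.87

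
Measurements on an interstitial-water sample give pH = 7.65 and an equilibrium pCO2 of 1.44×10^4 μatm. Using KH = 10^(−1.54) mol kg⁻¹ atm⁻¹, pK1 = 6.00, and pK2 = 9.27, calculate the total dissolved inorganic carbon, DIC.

[CO2*] = KH · pCO2 = 10^(−1.54) × 1.44×10^4×10^-6 = 4.153×10^-4 mol/kg
α₀ = 1/(1 + K1/[H⁺] + K1K2/[H⁺]²) = 1/(1 + 10^+1.65 + 10^+0.03) = 0.02140
DIC = [CO2*]/α₀ = 4.153×10^-4 / 0.02140 = 19.4 mmol/kg

DIC = 19.4 mmol/kg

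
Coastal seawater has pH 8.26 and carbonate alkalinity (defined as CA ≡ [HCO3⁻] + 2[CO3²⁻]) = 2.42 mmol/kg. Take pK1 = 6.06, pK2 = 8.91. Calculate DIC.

CA = [HCO3⁻] + 2[CO3²⁻] = (α₁ + 2α₂)·DIC
At pH 8.26: [H⁺]/K1 = 10^-2.20 = 0.0063096, K2/[H⁺] = 10^-0.65 = 0.22387
α₁ = 1/(1 + 0.0063096 + 0.22387) = 1/1.2302 = 0.8129; α₂ = α₁·K2/[H⁺] = 0.1820
α₁ + 2α₂ = 1.1769
DIC = CA / (α₁ + 2α₂) = 2.42 / 1.1769 = 2.06 mmol/kg

DIC = 2.06 mmol/kg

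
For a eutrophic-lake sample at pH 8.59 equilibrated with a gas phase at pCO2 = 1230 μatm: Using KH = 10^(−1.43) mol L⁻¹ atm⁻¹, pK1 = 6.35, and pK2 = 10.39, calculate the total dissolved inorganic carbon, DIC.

[CO2*] = KH · pCO2 = 10^(−1.43) × 1230×10^-6 = 4.570×10^-5 mol/L
α₀ = 1/(1 + K1/[H⁺] + K1K2/[H⁺]²) = 1/(1 + 10^+2.24 + 10^+0.44) = 0.005633
DIC = [CO2*]/α₀ = 4.570×10^-5 / 0.005633 = 8.11 mmol/L

DIC = 8.11 mmol/L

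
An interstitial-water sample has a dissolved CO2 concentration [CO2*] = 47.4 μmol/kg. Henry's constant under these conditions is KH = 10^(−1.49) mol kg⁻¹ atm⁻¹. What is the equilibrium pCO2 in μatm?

pCO2 = 1460 μatm

KH = 10^(−1.49) = 3.236×10^-2 mol kg⁻¹ atm⁻¹
pCO2 = [CO2*]/KH = 47.4×10^-6 / 3.236×10^-2 = 1.46×10^-3 atm = 1460 μatm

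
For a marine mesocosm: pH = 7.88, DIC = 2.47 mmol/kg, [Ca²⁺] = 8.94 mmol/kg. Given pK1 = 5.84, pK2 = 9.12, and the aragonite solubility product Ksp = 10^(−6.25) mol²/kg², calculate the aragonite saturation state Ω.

Ω = 2.12

α₂ = 1 / (1 + [H⁺]/K2 + [H⁺]²/(K1K2)) = 1 / (1 + 10^+1.24 + 10^-0.80)
   = 1 / (1 + 17.378 + 0.15849) = 1/18.536 = 0.05395
[CO3²⁻] = α₂ × DIC = 0.05395 × 2.47 = 0.1333 mmol/kg
Ksp = 10^(−6.25) = 5.623×10^-7
Ω = [Ca²⁺][CO3²⁻]/Ksp = (8.94×10^-3)(1.333×10^-4) / 5.623×10^-7 = 2.12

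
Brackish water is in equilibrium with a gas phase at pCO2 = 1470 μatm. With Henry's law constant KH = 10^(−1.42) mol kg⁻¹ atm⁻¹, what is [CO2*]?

KH = 10^(−1.42) = 3.802×10^-2 mol kg⁻¹ atm⁻¹
[CO2*] = KH · pCO2 = 3.802×10^-2 × 1470×10^-6 atm = 5.59×10^-5 mol/kg

[CO2*] = 55.9 μmol/kg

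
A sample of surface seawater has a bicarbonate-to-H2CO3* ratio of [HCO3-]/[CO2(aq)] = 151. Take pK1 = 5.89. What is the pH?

pH = 8.07

From K1 = [H⁺][HCO3-]/[CO2(aq)]:  pH = pK1 + log₁₀([HCO3-]/[CO2(aq)])
log₁₀(151) = +2.179
pH = 5.89 + (+2.179) = 8.07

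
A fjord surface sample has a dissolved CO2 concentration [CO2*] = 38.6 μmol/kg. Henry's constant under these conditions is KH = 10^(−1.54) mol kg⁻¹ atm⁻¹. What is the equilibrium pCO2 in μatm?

pCO2 = 1340 μatm

KH = 10^(−1.54) = 2.884×10^-2 mol kg⁻¹ atm⁻¹
pCO2 = [CO2*]/KH = 38.6×10^-6 / 2.884×10^-2 = 1.34×10^-3 atm = 1340 μatm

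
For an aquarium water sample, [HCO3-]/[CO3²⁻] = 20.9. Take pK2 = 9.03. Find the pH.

pH = 7.71

From K2 = [H⁺][CO3²⁻]/[HCO3-]:  pH = pK2 − log₁₀([HCO3-]/[CO3²⁻])
log₁₀(20.9) = +1.320
pH = 9.03 − (+1.320) = 7.71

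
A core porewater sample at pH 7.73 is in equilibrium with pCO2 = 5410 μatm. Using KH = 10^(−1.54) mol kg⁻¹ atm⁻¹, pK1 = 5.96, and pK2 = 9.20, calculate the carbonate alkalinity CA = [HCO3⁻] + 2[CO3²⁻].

[CO2*] = KH · pCO2 = 10^(−1.54) × 5410×10^-6 = 1.560×10^-4 mol/kg
α₀ = 1/(1 + K1/[H⁺] + K1K2/[H⁺]²) = 1/(1 + 10^+1.77 + 10^+0.30) = 0.01616
DIC = [CO2*]/α₀ = 1.560×10^-4 / 0.01616 = 9.655 mmol/kg
CA = (α₁ + 2α₂)·DIC = (0.9516 + 2×0.03224) × 9.655 = 9.81 mmol/kg

CA = 9.81 mmol/kg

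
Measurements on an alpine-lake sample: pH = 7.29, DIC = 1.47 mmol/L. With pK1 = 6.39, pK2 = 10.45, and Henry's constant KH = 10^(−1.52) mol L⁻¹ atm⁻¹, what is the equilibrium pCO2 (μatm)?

pCO2 = 5440 μatm

α₀ = 1 / (1 + K1/[H⁺] + K1K2/[H⁺]²) = 1 / (1 + 10^+0.90 + 10^-2.26)
   = 1 / (1 + 7.9433 + 0.0054954) = 1/8.9488 = 0.1117
[CO2*] = α₀ × DIC = 0.1117 × 1.47 = 0.1643 mmol/L
pCO2 = [CO2*]/KH = 1.643×10^-4 / 3.020×10^-2 = 5440 μatm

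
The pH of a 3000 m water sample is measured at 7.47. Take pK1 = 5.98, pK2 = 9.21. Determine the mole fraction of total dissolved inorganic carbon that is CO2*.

α₀ = 0.0308

α₀ = 1 / (1 + K1/[H⁺] + K1K2/[H⁺]²) = 1 / (1 + 10^+1.49 + 10^-0.25)
   = 1 / (1 + 30.903 + 0.56234) = 1/32.465 = 0.03080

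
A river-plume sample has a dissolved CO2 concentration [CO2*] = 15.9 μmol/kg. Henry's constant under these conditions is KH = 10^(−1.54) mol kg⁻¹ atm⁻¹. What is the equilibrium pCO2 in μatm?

pCO2 = 551 μatm

KH = 10^(−1.54) = 2.884×10^-2 mol kg⁻¹ atm⁻¹
pCO2 = [CO2*]/KH = 15.9×10^-6 / 2.884×10^-2 = 5.51×10^-4 atm = 551 μatm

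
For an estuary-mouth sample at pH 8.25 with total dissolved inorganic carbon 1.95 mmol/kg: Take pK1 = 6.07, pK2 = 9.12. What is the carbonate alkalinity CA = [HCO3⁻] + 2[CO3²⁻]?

CA = 2.17 mmol/kg

CA = [HCO3⁻] + 2[CO3²⁻] = (α₁ + 2α₂)·DIC
At pH 8.25: [H⁺]/K1 = 10^-2.18 = 0.0066069, K2/[H⁺] = 10^-0.87 = 0.13490
α₁ = 1/(1 + 0.0066069 + 0.13490) = 1/1.1415 = 0.8760; α₂ = α₁·K2/[H⁺] = 0.1182
α₁ + 2α₂ = 1.1124
CA = 1.1124 × 1.95 = 2.17 mmol/kg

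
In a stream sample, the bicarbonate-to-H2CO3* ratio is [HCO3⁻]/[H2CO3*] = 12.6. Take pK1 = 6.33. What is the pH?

From K1 = [H⁺][HCO3⁻]/[H2CO3*]:  pH = pK1 + log₁₀([HCO3⁻]/[H2CO3*])
log₁₀(12.6) = +1.100
pH = 6.33 + (+1.100) = 7.43

pH = 7.43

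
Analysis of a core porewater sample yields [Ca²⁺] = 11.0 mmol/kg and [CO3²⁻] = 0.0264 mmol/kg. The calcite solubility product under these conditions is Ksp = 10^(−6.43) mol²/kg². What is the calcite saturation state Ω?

Ksp = 10^(−6.43) = 3.715×10^-7
Ω = [Ca²⁺][CO3²⁻]/Ksp = (11.0×10^-3)(0.0264×10^-3) / 3.715×10^-7 = 0.782

Ω = 0.782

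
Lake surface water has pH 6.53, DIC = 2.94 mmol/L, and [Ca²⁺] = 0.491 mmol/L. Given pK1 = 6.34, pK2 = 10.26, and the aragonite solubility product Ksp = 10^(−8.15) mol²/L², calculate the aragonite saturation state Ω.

α₂ = 1 / (1 + [H⁺]/K2 + [H⁺]²/(K1K2)) = 1 / (1 + 10^+3.73 + 10^+3.54)
   = 1 / (1 + 5370.3 + 3467.4) = 1/8838.7 = 0.0001131
[CO3²⁻] = α₂ × DIC = 0.0001131 × 2.94 = 0.0003326 mmol/L = 0.3326 μmol/L
Ksp = 10^(−8.15) = 7.079×10^-9
Ω = [Ca²⁺][CO3²⁻]/Ksp = (0.491×10^-3)(3.326×10^-7) / 7.079×10^-9 = 0.0231

Ω = 0.0231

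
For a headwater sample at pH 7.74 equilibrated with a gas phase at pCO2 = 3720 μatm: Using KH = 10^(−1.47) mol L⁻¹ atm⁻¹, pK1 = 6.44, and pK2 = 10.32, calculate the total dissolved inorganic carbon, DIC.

DIC = 2.65 mmol/L

[CO2*] = KH · pCO2 = 10^(−1.47) × 3720×10^-6 = 1.261×10^-4 mol/L
α₀ = 1/(1 + K1/[H⁺] + K1K2/[H⁺]²) = 1/(1 + 10^+1.30 + 10^-1.28) = 0.04761
DIC = [CO2*]/α₀ = 1.261×10^-4 / 0.04761 = 2.65 mmol/L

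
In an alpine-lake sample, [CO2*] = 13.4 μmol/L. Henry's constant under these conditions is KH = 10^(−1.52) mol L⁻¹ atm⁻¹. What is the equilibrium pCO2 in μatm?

pCO2 = 444 μatm

KH = 10^(−1.52) = 3.020×10^-2 mol L⁻¹ atm⁻¹
pCO2 = [CO2*]/KH = 13.4×10^-6 / 3.020×10^-2 = 4.44×10^-4 atm = 444 μatm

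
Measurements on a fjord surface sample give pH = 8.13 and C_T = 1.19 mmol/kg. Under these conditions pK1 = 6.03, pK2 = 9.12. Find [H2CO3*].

α₀ = 1 / (1 + K1/[H⁺] + K1K2/[H⁺]²) = 1 / (1 + 10^+2.10 + 10^+1.11)
   = 1 / (1 + 125.89 + 12.882) = 1/139.78 = 0.007154
[CO2*] = α₀ × DIC = 0.007154 × 1.19 = 0.00851 mmol/kg = 8.51 μmol/kg

[CO2*] = 8.51 μmol/kg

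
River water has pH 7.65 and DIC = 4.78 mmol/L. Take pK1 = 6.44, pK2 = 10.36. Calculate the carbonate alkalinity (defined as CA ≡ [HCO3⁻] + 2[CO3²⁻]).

CA = 4.51 mmol/L

CA = [HCO3⁻] + 2[CO3²⁻] = (α₁ + 2α₂)·DIC
At pH 7.65: [H⁺]/K1 = 10^-1.21 = 0.061660, K2/[H⁺] = 10^-2.71 = 0.0019498
α₁ = 1/(1 + 0.061660 + 0.0019498) = 1/1.0636 = 0.9402; α₂ = α₁·K2/[H⁺] = 0.001833
α₁ + 2α₂ = 0.9439
CA = 0.9439 × 4.78 = 4.51 mmol/L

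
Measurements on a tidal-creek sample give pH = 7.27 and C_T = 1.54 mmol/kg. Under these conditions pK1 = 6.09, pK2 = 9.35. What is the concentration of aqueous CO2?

[CO2*] = 0.0947 mmol/kg

α₀ = 1 / (1 + K1/[H⁺] + K1K2/[H⁺]²) = 1 / (1 + 10^+1.18 + 10^-0.90)
   = 1 / (1 + 15.136 + 0.12589) = 1/16.262 = 0.06149
[CO2*] = α₀ × DIC = 0.06149 × 1.54 = 0.0947 mmol/kg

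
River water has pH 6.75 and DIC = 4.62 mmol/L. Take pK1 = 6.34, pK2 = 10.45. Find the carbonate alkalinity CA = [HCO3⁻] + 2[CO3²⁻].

CA = 3.33 mmol/L

CA = [HCO3⁻] + 2[CO3²⁻] = (α₁ + 2α₂)·DIC
At pH 6.75: [H⁺]/K1 = 10^-0.41 = 0.38905, K2/[H⁺] = 10^-3.70 = 0.00019953
α₁ = 1/(1 + 0.38905 + 0.00019953) = 1/1.3892 = 0.7198; α₂ = α₁·K2/[H⁺] = 0.0001436
α₁ + 2α₂ = 0.7201
CA = 0.7201 × 4.62 = 3.33 mmol/L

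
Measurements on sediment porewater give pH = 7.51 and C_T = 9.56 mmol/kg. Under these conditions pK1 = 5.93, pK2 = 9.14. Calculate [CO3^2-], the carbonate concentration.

[CO3²⁻] = 0.213 mmol/kg

α₂ = 1 / (1 + [H⁺]/K2 + [H⁺]²/(K1K2)) = 1 / (1 + 10^+1.63 + 10^+0.05)
   = 1 / (1 + 42.658 + 1.1220) = 1/44.780 = 0.02233
[CO3²⁻] = α₂ × DIC = 0.02233 × 9.56 = 0.213 mmol/kg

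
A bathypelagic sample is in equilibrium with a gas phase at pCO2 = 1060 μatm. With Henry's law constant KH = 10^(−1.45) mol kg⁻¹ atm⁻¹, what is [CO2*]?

[CO2*] = 37.6 μmol/kg

KH = 10^(−1.45) = 3.548×10^-2 mol kg⁻¹ atm⁻¹
[CO2*] = KH · pCO2 = 3.548×10^-2 × 1060×10^-6 atm = 3.76×10^-5 mol/kg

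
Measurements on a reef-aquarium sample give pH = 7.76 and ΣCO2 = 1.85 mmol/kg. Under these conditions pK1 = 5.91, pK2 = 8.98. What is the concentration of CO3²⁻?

[CO3²⁻] = 0.104 mmol/kg

α₂ = 1 / (1 + [H⁺]/K2 + [H⁺]²/(K1K2)) = 1 / (1 + 10^+1.22 + 10^-0.63)
   = 1 / (1 + 16.596 + 0.23442) = 1/17.830 = 0.05608
[CO3²⁻] = α₂ × DIC = 0.05608 × 1.85 = 0.104 mmol/kg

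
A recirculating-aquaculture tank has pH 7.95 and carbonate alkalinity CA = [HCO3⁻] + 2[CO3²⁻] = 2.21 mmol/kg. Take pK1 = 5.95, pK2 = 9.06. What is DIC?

CA = [HCO3⁻] + 2[CO3²⁻] = (α₁ + 2α₂)·DIC
At pH 7.95: [H⁺]/K1 = 10^-2.00 = 0.010000, K2/[H⁺] = 10^-1.11 = 0.077625
α₁ = 1/(1 + 0.010000 + 0.077625) = 1/1.0876 = 0.9194; α₂ = α₁·K2/[H⁺] = 0.07137
α₁ + 2α₂ = 1.0622
DIC = CA / (α₁ + 2α₂) = 2.21 / 1.0622 = 2.08 mmol/kg

DIC = 2.08 mmol/kg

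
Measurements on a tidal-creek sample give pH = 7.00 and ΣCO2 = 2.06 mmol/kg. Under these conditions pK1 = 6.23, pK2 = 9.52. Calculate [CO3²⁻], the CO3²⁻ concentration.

[CO3²⁻] = 5.30 μmol/kg

α₂ = 1 / (1 + [H⁺]/K2 + [H⁺]²/(K1K2)) = 1 / (1 + 10^+2.52 + 10^+1.75)
   = 1 / (1 + 331.13 + 56.234) = 1/388.37 = 0.002575
[CO3²⁻] = α₂ × DIC = 0.002575 × 2.06 = 0.00530 mmol/kg = 5.30 μmol/kg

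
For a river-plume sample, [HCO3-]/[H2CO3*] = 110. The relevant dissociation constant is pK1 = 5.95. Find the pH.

From K1 = [H⁺][HCO3-]/[H2CO3*]:  pH = pK1 + log₁₀([HCO3-]/[H2CO3*])
log₁₀(110) = +2.041
pH = 5.95 + (+2.041) = 7.99

pH = 7.99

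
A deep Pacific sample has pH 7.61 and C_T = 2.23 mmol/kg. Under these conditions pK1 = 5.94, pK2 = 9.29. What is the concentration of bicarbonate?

[HCO3⁻] = 2.14 mmol/kg

α₁ = 1 / (1 + [H⁺]/K1 + K2/[H⁺]) = 1 / (1 + 10^-1.67 + 10^-1.68)
   = 1 / (1 + 0.021380 + 0.020893) = 1/1.0423 = 0.9594
[HCO3⁻] = α₁ × DIC = 0.9594 × 2.23 = 2.14 mmol/kg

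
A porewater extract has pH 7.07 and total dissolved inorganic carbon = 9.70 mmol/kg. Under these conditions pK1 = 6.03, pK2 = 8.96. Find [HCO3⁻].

α₁ = 1 / (1 + [H⁺]/K1 + K2/[H⁺]) = 1 / (1 + 10^-1.04 + 10^-1.89)
   = 1 / (1 + 0.091201 + 0.012882) = 1/1.1041 = 0.9057
[HCO3⁻] = α₁ × DIC = 0.9057 × 9.70 = 8.79 mmol/kg

[HCO3⁻] = 8.79 mmol/kg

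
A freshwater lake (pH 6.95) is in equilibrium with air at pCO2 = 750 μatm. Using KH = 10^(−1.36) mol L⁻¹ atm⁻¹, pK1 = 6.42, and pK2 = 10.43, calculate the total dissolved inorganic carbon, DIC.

[CO2*] = KH · pCO2 = 10^(−1.36) × 750×10^-6 = 3.274×10^-5 mol/L
α₀ = 1/(1 + K1/[H⁺] + K1K2/[H⁺]²) = 1/(1 + 10^+0.53 + 10^-2.95) = 0.2278
DIC = [CO2*]/α₀ = 3.274×10^-5 / 0.2278 = 0.144 mmol/L

DIC = 0.144 mmol/L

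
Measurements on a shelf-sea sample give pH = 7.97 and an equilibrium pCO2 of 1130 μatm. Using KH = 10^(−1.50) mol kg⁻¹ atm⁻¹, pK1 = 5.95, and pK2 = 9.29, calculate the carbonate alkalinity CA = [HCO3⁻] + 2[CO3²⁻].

CA = 4.10 mmol/kg

[CO2*] = KH · pCO2 = 10^(−1.50) × 1130×10^-6 = 3.573×10^-5 mol/kg
α₀ = 1/(1 + K1/[H⁺] + K1K2/[H⁺]²) = 1/(1 + 10^+2.02 + 10^+0.70) = 0.009031
DIC = [CO2*]/α₀ = 3.573×10^-5 / 0.009031 = 3.957 mmol/kg
CA = (α₁ + 2α₂)·DIC = (0.9457 + 2×0.04526) × 3.957 = 4.10 mmol/kg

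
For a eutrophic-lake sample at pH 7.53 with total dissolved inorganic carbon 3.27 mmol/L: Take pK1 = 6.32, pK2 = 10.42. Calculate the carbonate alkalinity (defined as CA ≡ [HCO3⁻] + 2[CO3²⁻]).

CA = 3.08 mmol/L

CA = [HCO3⁻] + 2[CO3²⁻] = (α₁ + 2α₂)·DIC
At pH 7.53: [H⁺]/K1 = 10^-1.21 = 0.061660, K2/[H⁺] = 10^-2.89 = 0.0012882
α₁ = 1/(1 + 0.061660 + 0.0012882) = 1/1.0629 = 0.9408; α₂ = α₁·K2/[H⁺] = 0.001212
α₁ + 2α₂ = 0.9432
CA = 0.9432 × 3.27 = 3.08 mmol/L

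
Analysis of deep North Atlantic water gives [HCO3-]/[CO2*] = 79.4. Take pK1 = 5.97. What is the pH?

From K1 = [H⁺][HCO3-]/[CO2*]:  pH = pK1 + log₁₀([HCO3-]/[CO2*])
log₁₀(79.4) = +1.900
pH = 5.97 + (+1.900) = 7.87

pH = 7.87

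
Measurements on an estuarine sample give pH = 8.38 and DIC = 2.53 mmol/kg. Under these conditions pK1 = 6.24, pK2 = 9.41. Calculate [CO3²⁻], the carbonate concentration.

α₂ = 1 / (1 + [H⁺]/K2 + [H⁺]²/(K1K2)) = 1 / (1 + 10^+1.03 + 10^-1.11)
   = 1 / (1 + 10.715 + 0.077625) = 1/11.793 = 0.08480
[CO3²⁻] = α₂ × DIC = 0.08480 × 2.53 = 0.215 mmol/kg

[CO3²⁻] = 0.215 mmol/kg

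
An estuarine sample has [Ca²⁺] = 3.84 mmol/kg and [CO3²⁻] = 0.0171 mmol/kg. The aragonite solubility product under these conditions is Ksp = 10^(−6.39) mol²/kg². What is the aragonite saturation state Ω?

Ω = 0.161

Ksp = 10^(−6.39) = 4.074×10^-7
Ω = [Ca²⁺][CO3²⁻]/Ksp = (3.84×10^-3)(0.0171×10^-3) / 4.074×10^-7 = 0.161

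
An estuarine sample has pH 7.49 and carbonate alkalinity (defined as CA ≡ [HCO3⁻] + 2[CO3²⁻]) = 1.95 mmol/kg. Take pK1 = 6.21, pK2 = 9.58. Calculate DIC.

CA = [HCO3⁻] + 2[CO3²⁻] = (α₁ + 2α₂)·DIC
At pH 7.49: [H⁺]/K1 = 10^-1.28 = 0.052481, K2/[H⁺] = 10^-2.09 = 0.0081283
α₁ = 1/(1 + 0.052481 + 0.0081283) = 1/1.0606 = 0.9429; α₂ = α₁·K2/[H⁺] = 0.007664
α₁ + 2α₂ = 0.9582
DIC = CA / (α₁ + 2α₂) = 1.95 / 0.9582 = 2.04 mmol/kg

DIC = 2.04 mmol/kg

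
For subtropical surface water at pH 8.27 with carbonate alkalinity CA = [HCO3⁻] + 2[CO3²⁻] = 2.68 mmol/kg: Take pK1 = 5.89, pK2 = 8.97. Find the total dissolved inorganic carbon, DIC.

DIC = 2.31 mmol/kg

CA = [HCO3⁻] + 2[CO3²⁻] = (α₁ + 2α₂)·DIC
At pH 8.27: [H⁺]/K1 = 10^-2.38 = 0.0041687, K2/[H⁺] = 10^-0.70 = 0.19953
α₁ = 1/(1 + 0.0041687 + 0.19953) = 1/1.2037 = 0.8308; α₂ = α₁·K2/[H⁺] = 0.1658
α₁ + 2α₂ = 1.1623
DIC = CA / (α₁ + 2α₂) = 2.68 / 1.1623 = 2.31 mmol/kg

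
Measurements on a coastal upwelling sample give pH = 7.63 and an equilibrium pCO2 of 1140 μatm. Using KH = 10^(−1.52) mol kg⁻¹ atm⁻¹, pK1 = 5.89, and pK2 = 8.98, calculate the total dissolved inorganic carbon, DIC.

[CO2*] = KH · pCO2 = 10^(−1.52) × 1140×10^-6 = 3.443×10^-5 mol/kg
α₀ = 1/(1 + K1/[H⁺] + K1K2/[H⁺]²) = 1/(1 + 10^+1.74 + 10^+0.39) = 0.01712
DIC = [CO2*]/α₀ = 3.443×10^-5 / 0.01712 = 2.01 mmol/kg

DIC = 2.01 mmol/kg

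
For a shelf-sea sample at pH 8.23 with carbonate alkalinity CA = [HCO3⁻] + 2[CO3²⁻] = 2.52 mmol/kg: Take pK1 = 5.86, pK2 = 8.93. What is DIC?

DIC = 2.17 mmol/kg

CA = [HCO3⁻] + 2[CO3²⁻] = (α₁ + 2α₂)·DIC
At pH 8.23: [H⁺]/K1 = 10^-2.37 = 0.0042658, K2/[H⁺] = 10^-0.70 = 0.19953
α₁ = 1/(1 + 0.0042658 + 0.19953) = 1/1.2038 = 0.8307; α₂ = α₁·K2/[H⁺] = 0.1657
α₁ + 2α₂ = 1.1622
DIC = CA / (α₁ + 2α₂) = 2.52 / 1.1622 = 2.17 mmol/kg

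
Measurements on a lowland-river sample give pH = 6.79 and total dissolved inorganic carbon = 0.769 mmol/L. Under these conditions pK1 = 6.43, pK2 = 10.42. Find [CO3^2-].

[CO3²⁻] = 0.125 μmol/L

α₂ = 1 / (1 + [H⁺]/K2 + [H⁺]²/(K1K2)) = 1 / (1 + 10^+3.63 + 10^+3.27)
   = 1 / (1 + 4265.8 + 1862.1) = 1/6128.9 = 0.0001632
[CO3²⁻] = α₂ × DIC = 0.0001632 × 0.769 = 0.000125 mmol/L = 0.125 μmol/L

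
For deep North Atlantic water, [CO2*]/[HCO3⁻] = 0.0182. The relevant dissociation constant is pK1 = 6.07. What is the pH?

From K1 = [H⁺][HCO3⁻]/[CO2*]:  pH = pK1 − log₁₀([CO2*]/[HCO3⁻])
log₁₀(0.0182) = -1.740
pH = 6.07 − (-1.740) = 7.81

pH = 7.81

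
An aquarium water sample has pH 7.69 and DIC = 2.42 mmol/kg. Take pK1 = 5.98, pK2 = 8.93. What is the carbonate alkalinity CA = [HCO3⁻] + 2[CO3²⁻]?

CA = 2.51 mmol/kg

CA = [HCO3⁻] + 2[CO3²⁻] = (α₁ + 2α₂)·DIC
At pH 7.69: [H⁺]/K1 = 10^-1.71 = 0.019498, K2/[H⁺] = 10^-1.24 = 0.057544
α₁ = 1/(1 + 0.019498 + 0.057544) = 1/1.0770 = 0.9285; α₂ = α₁·K2/[H⁺] = 0.05343
α₁ + 2α₂ = 1.0353
CA = 1.0353 × 2.42 = 2.51 mmol/kg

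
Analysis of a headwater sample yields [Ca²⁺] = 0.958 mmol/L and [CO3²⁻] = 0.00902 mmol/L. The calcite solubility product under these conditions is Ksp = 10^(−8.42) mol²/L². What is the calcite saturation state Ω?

Ω = 2.27

Ksp = 10^(−8.42) = 3.802×10^-9
Ω = [Ca²⁺][CO3²⁻]/Ksp = (0.958×10^-3)(0.00902×10^-3) / 3.802×10^-9 = 2.27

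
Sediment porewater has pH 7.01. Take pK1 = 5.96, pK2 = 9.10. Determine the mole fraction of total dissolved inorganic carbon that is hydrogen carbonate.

α₁ = 0.911

α₁ = 1 / (1 + [H⁺]/K1 + K2/[H⁺]) = 1 / (1 + 10^-1.05 + 10^-2.09)
   = 1 / (1 + 0.089125 + 0.0081283) = 1/1.0973 = 0.9114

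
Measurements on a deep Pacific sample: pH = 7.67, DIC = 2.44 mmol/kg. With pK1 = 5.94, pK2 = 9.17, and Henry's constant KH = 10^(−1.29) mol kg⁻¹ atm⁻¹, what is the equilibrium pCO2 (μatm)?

α₀ = 1 / (1 + K1/[H⁺] + K1K2/[H⁺]²) = 1 / (1 + 10^+1.73 + 10^+0.23)
   = 1 / (1 + 53.703 + 1.6982) = 1/56.401 = 0.01773
[CO2*] = α₀ × DIC = 0.01773 × 2.44 = 0.04326 mmol/kg
pCO2 = [CO2*]/KH = 4.326×10^-5 / 5.129×10^-2 = 844 μatm

pCO2 = 844 μatm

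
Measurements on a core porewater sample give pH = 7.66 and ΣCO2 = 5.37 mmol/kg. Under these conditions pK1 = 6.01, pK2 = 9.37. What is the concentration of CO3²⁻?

α₂ = 1 / (1 + [H⁺]/K2 + [H⁺]²/(K1K2)) = 1 / (1 + 10^+1.71 + 10^+0.06)
   = 1 / (1 + 51.286 + 1.1482) = 1/53.434 = 0.01871
[CO3²⁻] = α₂ × DIC = 0.01871 × 5.37 = 0.100 mmol/kg

[CO3²⁻] = 0.100 mmol/kg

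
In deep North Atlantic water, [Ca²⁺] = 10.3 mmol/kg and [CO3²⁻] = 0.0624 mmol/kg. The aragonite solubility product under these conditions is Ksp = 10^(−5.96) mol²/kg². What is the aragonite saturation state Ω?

Ω = 0.586

Ksp = 10^(−5.96) = 1.096×10^-6
Ω = [Ca²⁺][CO3²⁻]/Ksp = (10.3×10^-3)(0.0624×10^-3) / 1.096×10^-6 = 0.586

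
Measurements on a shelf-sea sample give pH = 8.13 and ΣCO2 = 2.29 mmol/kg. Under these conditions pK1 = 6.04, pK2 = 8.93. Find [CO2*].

α₀ = 1 / (1 + K1/[H⁺] + K1K2/[H⁺]²) = 1 / (1 + 10^+2.09 + 10^+1.29)
   = 1 / (1 + 123.03 + 19.498) = 1/143.53 = 0.006967
[CO2*] = α₀ × DIC = 0.006967 × 2.29 = 0.0160 mmol/kg = 16.0 μmol/kg

[CO2*] = 16.0 μmol/kg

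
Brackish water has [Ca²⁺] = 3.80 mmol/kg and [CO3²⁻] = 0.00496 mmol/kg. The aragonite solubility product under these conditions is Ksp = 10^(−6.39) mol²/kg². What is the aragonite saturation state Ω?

Ksp = 10^(−6.39) = 4.074×10^-7
Ω = [Ca²⁺][CO3²⁻]/Ksp = (3.80×10^-3)(0.00496×10^-3) / 4.074×10^-7 = 0.0463

Ω = 0.0463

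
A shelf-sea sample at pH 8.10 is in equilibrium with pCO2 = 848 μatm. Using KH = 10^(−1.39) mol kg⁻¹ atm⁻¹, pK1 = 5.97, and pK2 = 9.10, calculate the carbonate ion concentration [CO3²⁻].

[CO3²⁻] = 0.466 mmol/kg

[CO2*] = KH · pCO2 = 10^(−1.39) × 848×10^-6 = 3.455×10^-5 mol/kg
α₀ = 1/(1 + K1/[H⁺] + K1K2/[H⁺]²) = 1/(1 + 10^+2.13 + 10^+1.13) = 0.006694
DIC = [CO2*]/α₀ = 3.455×10^-5 / 0.006694 = 5.161 mmol/kg
[CO3²⁻] = α₂·DIC; α₂ = 0.09030, so [CO3²⁻] = 0.09030 × 5.161 = 0.466 mmol/kg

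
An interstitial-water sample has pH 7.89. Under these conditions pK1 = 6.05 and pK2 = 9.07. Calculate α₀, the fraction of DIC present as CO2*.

α₀ = 1 / (1 + K1/[H⁺] + K1K2/[H⁺]²) = 1 / (1 + 10^+1.84 + 10^+0.66)
   = 1 / (1 + 69.183 + 4.5709) = 1/74.754 = 0.01338

α₀ = 0.0134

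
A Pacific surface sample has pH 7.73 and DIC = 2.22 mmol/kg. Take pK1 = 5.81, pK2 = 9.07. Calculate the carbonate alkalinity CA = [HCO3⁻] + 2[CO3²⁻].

CA = 2.29 mmol/kg

CA = [HCO3⁻] + 2[CO3²⁻] = (α₁ + 2α₂)·DIC
At pH 7.73: [H⁺]/K1 = 10^-1.92 = 0.012023, K2/[H⁺] = 10^-1.34 = 0.045709
α₁ = 1/(1 + 0.012023 + 0.045709) = 1/1.0577 = 0.9454; α₂ = α₁·K2/[H⁺] = 0.04321
α₁ + 2α₂ = 1.0318
CA = 1.0318 × 2.22 = 2.29 mmol/kg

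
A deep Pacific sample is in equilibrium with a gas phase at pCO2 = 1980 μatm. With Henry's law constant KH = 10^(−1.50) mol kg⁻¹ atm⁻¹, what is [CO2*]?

KH = 10^(−1.50) = 3.162×10^-2 mol kg⁻¹ atm⁻¹
[CO2*] = KH · pCO2 = 3.162×10^-2 × 1980×10^-6 atm = 6.26×10^-5 mol/kg

[CO2*] = 62.6 μmol/kg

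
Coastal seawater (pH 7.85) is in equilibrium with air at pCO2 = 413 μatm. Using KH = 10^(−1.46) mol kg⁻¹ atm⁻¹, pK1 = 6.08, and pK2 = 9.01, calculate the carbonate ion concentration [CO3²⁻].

[CO2*] = KH · pCO2 = 10^(−1.46) × 413×10^-6 = 1.432×10^-5 mol/kg
α₀ = 1/(1 + K1/[H⁺] + K1K2/[H⁺]²) = 1/(1 + 10^+1.77 + 10^+0.61) = 0.01564
DIC = [CO2*]/α₀ = 1.432×10^-5 / 0.01564 = 0.9159 mmol/kg
[CO3²⁻] = α₂·DIC; α₂ = 0.06369, so [CO3²⁻] = 0.06369 × 0.9159 = 0.0583 mmol/kg

[CO3²⁻] = 0.0583 mmol/kg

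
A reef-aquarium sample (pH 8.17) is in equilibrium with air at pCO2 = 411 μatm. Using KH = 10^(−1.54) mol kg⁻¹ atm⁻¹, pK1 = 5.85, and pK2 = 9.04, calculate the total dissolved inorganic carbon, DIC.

[CO2*] = KH · pCO2 = 10^(−1.54) × 411×10^-6 = 1.185×10^-5 mol/kg
α₀ = 1/(1 + K1/[H⁺] + K1K2/[H⁺]²) = 1/(1 + 10^+2.32 + 10^+1.45) = 0.004200
DIC = [CO2*]/α₀ = 1.185×10^-5 / 0.004200 = 2.82 mmol/kg

DIC = 2.82 mmol/kg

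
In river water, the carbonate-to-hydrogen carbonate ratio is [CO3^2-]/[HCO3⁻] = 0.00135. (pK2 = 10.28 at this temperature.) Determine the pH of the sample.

pH = 7.41

From K2 = [H⁺][CO3^2-]/[HCO3⁻]:  pH = pK2 + log₁₀([CO3^2-]/[HCO3⁻])
log₁₀(0.00135) = -2.870
pH = 10.28 + (-2.870) = 7.41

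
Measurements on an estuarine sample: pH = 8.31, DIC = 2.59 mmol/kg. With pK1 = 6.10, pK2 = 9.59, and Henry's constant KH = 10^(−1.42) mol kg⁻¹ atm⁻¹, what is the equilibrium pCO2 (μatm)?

α₀ = 1 / (1 + K1/[H⁺] + K1K2/[H⁺]²) = 1 / (1 + 10^+2.21 + 10^+0.93)
   = 1 / (1 + 162.18 + 8.5114) = 1/171.69 = 0.005824
[CO2*] = α₀ × DIC = 0.005824 × 2.59 = 0.01509 mmol/kg = 15.09 μmol/kg
pCO2 = [CO2*]/KH = 1.509×10^-5 / 3.802×10^-2 = 397 μatm

pCO2 = 397 μatm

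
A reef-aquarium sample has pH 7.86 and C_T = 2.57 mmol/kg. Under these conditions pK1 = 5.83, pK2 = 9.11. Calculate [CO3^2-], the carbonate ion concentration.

[CO3²⁻] = 0.136 mmol/kg

α₂ = 1 / (1 + [H⁺]/K2 + [H⁺]²/(K1K2)) = 1 / (1 + 10^+1.25 + 10^-0.78)
   = 1 / (1 + 17.783 + 0.16596) = 1/18.949 = 0.05277
[CO3²⁻] = α₂ × DIC = 0.05277 × 2.57 = 0.136 mmol/kg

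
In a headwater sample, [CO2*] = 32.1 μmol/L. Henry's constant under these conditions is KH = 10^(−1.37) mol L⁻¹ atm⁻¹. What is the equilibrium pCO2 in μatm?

KH = 10^(−1.37) = 4.266×10^-2 mol L⁻¹ atm⁻¹
pCO2 = [CO2*]/KH = 32.1×10^-6 / 4.266×10^-2 = 7.52×10^-4 atm = 752 μatm

pCO2 = 752 μatm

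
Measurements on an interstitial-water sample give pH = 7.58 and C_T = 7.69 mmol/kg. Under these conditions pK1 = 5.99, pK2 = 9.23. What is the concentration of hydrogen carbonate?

[HCO3⁻] = 7.34 mmol/kg

α₁ = 1 / (1 + [H⁺]/K1 + K2/[H⁺]) = 1 / (1 + 10^-1.59 + 10^-1.65)
   = 1 / (1 + 0.025704 + 0.022387) = 1/1.0481 = 0.9541
[HCO3⁻] = α₁ × DIC = 0.9541 × 7.69 = 7.34 mmol/kg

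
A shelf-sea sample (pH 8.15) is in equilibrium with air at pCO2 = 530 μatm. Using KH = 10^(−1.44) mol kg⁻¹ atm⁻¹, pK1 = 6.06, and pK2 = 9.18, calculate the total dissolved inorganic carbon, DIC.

[CO2*] = KH · pCO2 = 10^(−1.44) × 530×10^-6 = 1.924×10^-5 mol/kg
α₀ = 1/(1 + K1/[H⁺] + K1K2/[H⁺]²) = 1/(1 + 10^+2.09 + 10^+1.06) = 0.007380
DIC = [CO2*]/α₀ = 1.924×10^-5 / 0.007380 = 2.61 mmol/kg

DIC = 2.61 mmol/kg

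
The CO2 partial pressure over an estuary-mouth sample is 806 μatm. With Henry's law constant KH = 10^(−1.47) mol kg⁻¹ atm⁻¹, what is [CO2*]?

KH = 10^(−1.47) = 3.388×10^-2 mol kg⁻¹ atm⁻¹
[CO2*] = KH · pCO2 = 3.388×10^-2 × 806×10^-6 atm = 2.73×10^-5 mol/kg

[CO2*] = 27.3 μmol/kg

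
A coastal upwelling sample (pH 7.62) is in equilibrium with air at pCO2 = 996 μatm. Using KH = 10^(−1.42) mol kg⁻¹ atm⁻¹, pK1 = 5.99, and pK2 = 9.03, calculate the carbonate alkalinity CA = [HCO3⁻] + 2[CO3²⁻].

[CO2*] = KH · pCO2 = 10^(−1.42) × 996×10^-6 = 3.787×10^-5 mol/kg
α₀ = 1/(1 + K1/[H⁺] + K1K2/[H⁺]²) = 1/(1 + 10^+1.63 + 10^+0.22) = 0.02207
DIC = [CO2*]/α₀ = 3.787×10^-5 / 0.02207 = 1.716 mmol/kg
CA = (α₁ + 2α₂)·DIC = (0.9413 + 2×0.03662) × 1.716 = 1.74 mmol/kg

CA = 1.74 mmol/kg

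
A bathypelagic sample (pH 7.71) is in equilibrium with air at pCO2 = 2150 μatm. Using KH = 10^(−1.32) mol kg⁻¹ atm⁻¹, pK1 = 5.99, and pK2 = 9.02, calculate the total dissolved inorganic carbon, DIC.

[CO2*] = KH · pCO2 = 10^(−1.32) × 2150×10^-6 = 1.029×10^-4 mol/kg
α₀ = 1/(1 + K1/[H⁺] + K1K2/[H⁺]²) = 1/(1 + 10^+1.72 + 10^+0.41) = 0.01784
DIC = [CO2*]/α₀ = 1.029×10^-4 / 0.01784 = 5.77 mmol/kg

DIC = 5.77 mmol/kg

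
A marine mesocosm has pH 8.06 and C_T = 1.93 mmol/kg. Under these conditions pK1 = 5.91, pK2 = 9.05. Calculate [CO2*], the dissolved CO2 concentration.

α₀ = 1 / (1 + K1/[H⁺] + K1K2/[H⁺]²) = 1 / (1 + 10^+2.15 + 10^+1.16)
   = 1 / (1 + 141.25 + 14.454) = 1/156.71 = 0.006381
[CO2*] = α₀ × DIC = 0.006381 × 1.93 = 0.0123 mmol/kg = 12.3 μmol/kg

[CO2*] = 12.3 μmol/kg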